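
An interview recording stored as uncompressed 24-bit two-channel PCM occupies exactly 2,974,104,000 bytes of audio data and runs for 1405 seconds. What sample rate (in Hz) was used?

352,800 Hz

Bytes = sample_rate × seconds × bytes_per_sample × channels.
sample_rate = 2,974,104,000 / (1,405 × 3 × 2) = 2,974,104,000 / 8,430 = 352,800 Hz.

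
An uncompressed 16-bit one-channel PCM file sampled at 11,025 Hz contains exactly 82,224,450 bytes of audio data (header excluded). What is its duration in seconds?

Byte rate = 11,025 × 2 × 1 = 22,050 bytes/s.
Duration = 82,224,450 / 22,050 = 3,729 s.

3,729 seconds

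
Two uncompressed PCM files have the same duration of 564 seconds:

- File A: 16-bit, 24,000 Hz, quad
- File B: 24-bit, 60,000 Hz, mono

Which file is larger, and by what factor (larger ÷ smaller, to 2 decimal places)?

File A: 24,000 × 2 × 4 = 192,000 bytes/s.
File B: 60,000 × 3 × 1 = 180,000 bytes/s.
File A is larger; ratio = 108,288,000 / 101,520,000 = 1.07.

File A, by a factor of 1.07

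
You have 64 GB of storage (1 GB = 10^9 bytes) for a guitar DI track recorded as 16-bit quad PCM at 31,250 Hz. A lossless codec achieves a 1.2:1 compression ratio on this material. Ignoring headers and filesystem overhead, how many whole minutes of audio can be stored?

5,120 minutes

Uncompressed byte rate = 31,250 × 2 × 4 = 250,000 bytes/s.
After 1.2:1 compression, effective rate ≈ 208333.33 bytes/s.
Capacity = 64 × 1,000,000,000 = 64,000,000,000 bytes.
64,000,000,000 / effective rate ≈ 307200 s → 5,120 minutes.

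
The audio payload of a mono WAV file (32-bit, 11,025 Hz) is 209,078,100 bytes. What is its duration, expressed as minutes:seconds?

Byte rate = 11,025 × 4 × 1 = 44,100 bytes/s.
Duration = 209,078,100 / 44,100 = 4,741 s.
4,741 s = 79:01.

79:01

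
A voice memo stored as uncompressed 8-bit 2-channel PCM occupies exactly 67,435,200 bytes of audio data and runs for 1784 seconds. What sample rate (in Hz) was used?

18,900 Hz

Bytes = sample_rate × seconds × bytes_per_sample × channels.
sample_rate = 67,435,200 / (1,784 × 1 × 2) = 67,435,200 / 3,568 = 18,900 Hz.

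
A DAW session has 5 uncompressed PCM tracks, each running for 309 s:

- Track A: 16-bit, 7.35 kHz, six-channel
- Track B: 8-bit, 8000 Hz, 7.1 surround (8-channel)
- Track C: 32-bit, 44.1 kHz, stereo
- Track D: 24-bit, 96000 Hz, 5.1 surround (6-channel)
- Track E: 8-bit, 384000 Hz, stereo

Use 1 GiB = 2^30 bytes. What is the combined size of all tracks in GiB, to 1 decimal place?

Track A: 7,350 × 309 × 2 × 6 = 27,253,800 bytes.
Track B: 8,000 × 309 × 1 × 8 = 19,776,000 bytes.
Track C: 44,100 × 309 × 4 × 2 = 109,015,200 bytes.
Track D: 96,000 × 309 × 3 × 6 = 533,952,000 bytes.
Track E: 384,000 × 309 × 1 × 2 = 237,312,000 bytes.
Total = 927,309,000 bytes = 0.9 GiB.

0.9 GiB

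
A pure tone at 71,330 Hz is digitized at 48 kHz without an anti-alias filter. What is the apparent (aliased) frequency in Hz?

23,330 Hz

Nyquist = 48,000/2 = 24,000 Hz; 71,330 Hz exceeds it.
Alias = |71,330 − 1×48,000| = |71,330 − 48,000| = 23,330 Hz.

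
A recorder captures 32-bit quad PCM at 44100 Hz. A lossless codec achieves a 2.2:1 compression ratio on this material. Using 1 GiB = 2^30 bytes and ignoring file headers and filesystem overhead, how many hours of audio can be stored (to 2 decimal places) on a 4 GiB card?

3.72 hours

Uncompressed byte rate = 44,100 × 4 × 4 = 705,600 bytes/s.
After 2.2:1 compression, effective rate ≈ 320727.27 bytes/s.
Capacity = 4 × 1,073,741,824 = 4,294,967,296 bytes.
4,294,967,296 / effective rate ≈ 13391.34 s → 3.72 hours.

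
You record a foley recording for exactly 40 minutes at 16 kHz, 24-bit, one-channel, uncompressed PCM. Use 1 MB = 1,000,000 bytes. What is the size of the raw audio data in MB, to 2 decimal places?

Duration = exactly 40 minutes = 2,400 s.
Bytes = 16,000 samples/s × 2,400 s × 3 bytes/sample × 1 ch = 115,200,000 bytes.
115,200,000 / 1,000,000 = 115.20 MB.

115.20 MB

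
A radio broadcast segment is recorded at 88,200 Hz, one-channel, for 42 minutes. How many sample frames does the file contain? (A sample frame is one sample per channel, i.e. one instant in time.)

222,264,000 sample frames

42 minutes = 2,520 s.
88,200 samples/s × 2,520 s = 222,264,000 frames.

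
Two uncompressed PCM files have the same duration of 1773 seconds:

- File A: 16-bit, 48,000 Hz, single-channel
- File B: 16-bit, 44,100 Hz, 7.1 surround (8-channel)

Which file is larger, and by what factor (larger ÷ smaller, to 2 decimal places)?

File A: 48,000 × 2 × 1 = 96,000 bytes/s.
File B: 44,100 × 2 × 8 = 705,600 bytes/s.
File B is larger; ratio = 1,251,028,800 / 170,208,000 = 7.35.

File B, by a factor of 7.35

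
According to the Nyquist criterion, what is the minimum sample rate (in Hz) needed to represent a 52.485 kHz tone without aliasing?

Minimum sample rate = 2 × 52,485 Hz = 104,970 Hz.

104,970 Hz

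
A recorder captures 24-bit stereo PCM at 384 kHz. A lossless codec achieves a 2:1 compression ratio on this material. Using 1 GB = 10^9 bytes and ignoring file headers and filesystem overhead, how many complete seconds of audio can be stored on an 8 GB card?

6,944 seconds

Uncompressed byte rate = 384,000 × 3 × 2 = 2,304,000 bytes/s.
After 2:1 compression, effective rate ≈ 1152000 bytes/s.
Capacity = 8 × 1,000,000,000 = 8,000,000,000 bytes.
8,000,000,000 / effective rate ≈ 6944.44 s → 6,944 seconds.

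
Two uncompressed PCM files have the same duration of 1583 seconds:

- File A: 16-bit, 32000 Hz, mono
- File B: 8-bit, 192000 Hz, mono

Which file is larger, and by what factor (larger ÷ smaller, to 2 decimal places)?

File A: 32,000 × 2 × 1 = 64,000 bytes/s.
File B: 192,000 × 1 × 1 = 192,000 bytes/s.
File B is larger; ratio = 303,936,000 / 101,312,000 = 3.00.

File B, by a factor of 3.00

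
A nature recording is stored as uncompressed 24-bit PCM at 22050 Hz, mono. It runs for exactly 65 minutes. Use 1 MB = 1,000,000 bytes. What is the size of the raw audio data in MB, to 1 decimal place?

Duration = exactly 65 minutes = 3,900 s.
Bytes = 22,050 samples/s × 3,900 s × 3 bytes/sample × 1 ch = 257,985,000 bytes.
257,985,000 / 1,000,000 = 258.0 MB.

258.0 MB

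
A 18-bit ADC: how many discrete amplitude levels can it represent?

2^18 = 262,144.

262,144 levels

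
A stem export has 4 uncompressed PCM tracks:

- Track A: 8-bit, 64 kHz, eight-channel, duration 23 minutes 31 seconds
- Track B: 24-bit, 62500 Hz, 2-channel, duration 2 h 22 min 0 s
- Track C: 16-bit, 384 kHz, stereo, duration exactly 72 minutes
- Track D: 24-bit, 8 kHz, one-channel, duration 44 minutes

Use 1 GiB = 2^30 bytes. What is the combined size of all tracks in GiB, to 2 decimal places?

Track A: 23 minutes 31 seconds = 1,411 s; 64,000 × 1,411 × 1 × 8 = 722,432,000 bytes.
Track B: 2 h 22 min 0 s = 8,520 s; 62,500 × 8,520 × 3 × 2 = 3,195,000,000 bytes.
Track C: exactly 72 minutes = 4,320 s; 384,000 × 4,320 × 2 × 2 = 6,635,520,000 bytes.
Track D: 44 minutes = 2,640 s; 8,000 × 2,640 × 3 × 1 = 63,360,000 bytes.
Total = 10,616,312,000 bytes = 9.89 GiB.

9.89 GiB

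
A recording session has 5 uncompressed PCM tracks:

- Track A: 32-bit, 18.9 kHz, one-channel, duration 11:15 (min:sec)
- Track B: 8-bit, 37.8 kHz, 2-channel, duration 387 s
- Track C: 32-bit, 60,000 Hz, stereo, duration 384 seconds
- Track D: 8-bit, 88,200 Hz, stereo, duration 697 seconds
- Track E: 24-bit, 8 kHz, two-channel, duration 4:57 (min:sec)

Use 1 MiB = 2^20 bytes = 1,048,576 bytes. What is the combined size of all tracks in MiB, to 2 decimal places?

383.20 MiB

Track A: 11:15 (min:sec) = 675 s; 18,900 × 675 × 4 × 1 = 51,030,000 bytes.
Track B: 37,800 × 387 × 1 × 2 = 29,257,200 bytes.
Track C: 60,000 × 384 × 4 × 2 = 184,320,000 bytes.
Track D: 88,200 × 697 × 1 × 2 = 122,950,800 bytes.
Track E: 4:57 (min:sec) = 297 s; 8,000 × 297 × 3 × 2 = 14,256,000 bytes.
Total = 401,814,000 bytes = 383.20 MiB.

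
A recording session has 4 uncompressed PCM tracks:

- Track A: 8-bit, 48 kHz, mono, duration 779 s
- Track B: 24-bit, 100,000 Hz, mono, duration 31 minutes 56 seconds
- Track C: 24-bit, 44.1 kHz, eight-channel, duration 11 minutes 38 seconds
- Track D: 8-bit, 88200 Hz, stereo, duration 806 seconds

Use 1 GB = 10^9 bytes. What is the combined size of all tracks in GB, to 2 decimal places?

1.49 GB

Track A: 48,000 × 779 × 1 × 1 = 37,392,000 bytes.
Track B: 31 minutes 56 seconds = 1,916 s; 100,000 × 1,916 × 3 × 1 = 574,800,000 bytes.
Track C: 11 minutes 38 seconds = 698 s; 44,100 × 698 × 3 × 8 = 738,763,200 bytes.
Track D: 88,200 × 806 × 1 × 2 = 142,178,400 bytes.
Total = 1,493,133,600 bytes = 1.49 GB.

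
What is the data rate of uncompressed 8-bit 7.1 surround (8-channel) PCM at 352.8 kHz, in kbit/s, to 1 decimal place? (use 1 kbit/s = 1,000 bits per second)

Bit rate = 352,800 × 8 × 8 = 22,579,200 bits/s.
= 22579.2 kbit/s.

22579.2 kbit/s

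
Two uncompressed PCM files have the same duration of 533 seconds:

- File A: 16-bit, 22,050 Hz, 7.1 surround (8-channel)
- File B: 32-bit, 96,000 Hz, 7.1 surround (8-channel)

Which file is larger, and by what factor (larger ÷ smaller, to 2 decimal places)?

File A: 22,050 × 2 × 8 = 352,800 bytes/s.
File B: 96,000 × 4 × 8 = 3,072,000 bytes/s.
File B is larger; ratio = 1,637,376,000 / 188,042,400 = 8.71.

File B, by a factor of 8.71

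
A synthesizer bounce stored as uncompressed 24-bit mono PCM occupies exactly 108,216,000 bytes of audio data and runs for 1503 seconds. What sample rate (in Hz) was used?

24,000 Hz

Bytes = sample_rate × seconds × bytes_per_sample × channels.
sample_rate = 108,216,000 / (1,503 × 3 × 1) = 108,216,000 / 4,509 = 24,000 Hz.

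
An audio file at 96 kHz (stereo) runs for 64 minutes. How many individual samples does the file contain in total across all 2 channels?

64 minutes = 3,840 s.
96,000 × 3,840 s × 2 ch = 737,280,000 samples.

737,280,000 samples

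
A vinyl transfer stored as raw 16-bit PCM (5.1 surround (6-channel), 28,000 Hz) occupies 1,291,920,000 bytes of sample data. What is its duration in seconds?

3,845 seconds

Byte rate = 28,000 × 2 × 6 = 336,000 bytes/s.
Duration = 1,291,920,000 / 336,000 = 3,845 s.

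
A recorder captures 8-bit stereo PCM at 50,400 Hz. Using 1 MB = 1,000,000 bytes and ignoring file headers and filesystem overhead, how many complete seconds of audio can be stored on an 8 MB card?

Uncompressed byte rate = 50,400 × 1 × 2 = 100,800 bytes/s.
Capacity = 8 × 1,000,000 = 8,000,000 bytes.
8,000,000 / 100,800 ≈ 79.37 s → 79 seconds.

79 seconds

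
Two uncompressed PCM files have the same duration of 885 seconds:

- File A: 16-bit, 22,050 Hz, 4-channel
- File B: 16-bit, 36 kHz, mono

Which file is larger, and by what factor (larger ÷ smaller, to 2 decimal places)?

File A: 22,050 × 2 × 4 = 176,400 bytes/s.
File B: 36,000 × 2 × 1 = 72,000 bytes/s.
File A is larger; ratio = 156,114,000 / 63,720,000 = 2.45.

File A, by a factor of 2.45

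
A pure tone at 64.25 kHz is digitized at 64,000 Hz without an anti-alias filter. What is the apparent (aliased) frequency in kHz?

Nyquist = 64,000/2 = 32,000 Hz; 64,250 Hz exceeds it.
Alias = |64,250 − 1×64,000| = |64,250 − 64,000| = 250 Hz = 0.25 kHz.

0.25 kHz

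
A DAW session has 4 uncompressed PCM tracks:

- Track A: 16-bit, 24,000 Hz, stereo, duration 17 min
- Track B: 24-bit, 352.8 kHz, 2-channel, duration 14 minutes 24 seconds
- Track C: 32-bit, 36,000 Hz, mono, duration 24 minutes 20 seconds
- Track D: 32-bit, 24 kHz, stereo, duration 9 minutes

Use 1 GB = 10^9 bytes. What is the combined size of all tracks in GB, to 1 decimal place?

2.2 GB

Track A: 17 min = 1,020 s; 24,000 × 1,020 × 2 × 2 = 97,920,000 bytes.
Track B: 14 minutes 24 seconds = 864 s; 352,800 × 864 × 3 × 2 = 1,828,915,200 bytes.
Track C: 24 minutes 20 seconds = 1,460 s; 36,000 × 1,460 × 4 × 1 = 210,240,000 bytes.
Track D: 9 minutes = 540 s; 24,000 × 540 × 4 × 2 = 103,680,000 bytes.
Total = 2,240,755,200 bytes = 2.2 GB.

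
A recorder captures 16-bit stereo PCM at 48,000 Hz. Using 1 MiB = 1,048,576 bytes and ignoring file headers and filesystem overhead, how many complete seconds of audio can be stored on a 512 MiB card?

Uncompressed byte rate = 48,000 × 2 × 2 = 192,000 bytes/s.
Capacity = 512 × 1,048,576 = 536,870,912 bytes.
536,870,912 / 192,000 ≈ 2796.2 s → 2,796 seconds.

2,796 seconds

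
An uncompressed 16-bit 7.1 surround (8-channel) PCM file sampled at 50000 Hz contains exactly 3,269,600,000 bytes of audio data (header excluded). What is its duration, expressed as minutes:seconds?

68:07

Byte rate = 50,000 × 2 × 8 = 800,000 bytes/s.
Duration = 3,269,600,000 / 800,000 = 4,087 s.
4,087 s = 68:07.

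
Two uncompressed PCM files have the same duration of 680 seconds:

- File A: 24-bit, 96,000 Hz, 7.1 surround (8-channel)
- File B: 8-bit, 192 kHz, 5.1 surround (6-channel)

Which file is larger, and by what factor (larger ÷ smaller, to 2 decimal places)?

File A, by a factor of 2.00

File A: 96,000 × 3 × 8 = 2,304,000 bytes/s.
File B: 192,000 × 1 × 6 = 1,152,000 bytes/s.
File A is larger; ratio = 1,566,720,000 / 783,360,000 = 2.00.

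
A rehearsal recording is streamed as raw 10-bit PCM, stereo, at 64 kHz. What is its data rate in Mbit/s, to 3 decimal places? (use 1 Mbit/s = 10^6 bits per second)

Bit rate = 64,000 × 10 × 2 = 1,280,000 bits/s.
= 1.280 Mbit/s.

1.280 Mbit/s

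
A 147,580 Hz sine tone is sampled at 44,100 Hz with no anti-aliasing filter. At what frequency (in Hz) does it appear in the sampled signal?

Nyquist = 44,100/2 = 22,050 Hz; 147,580 Hz exceeds it.
Alias = |147,580 − 3×44,100| = |147,580 − 132,300| = 15,280 Hz.

15,280 Hz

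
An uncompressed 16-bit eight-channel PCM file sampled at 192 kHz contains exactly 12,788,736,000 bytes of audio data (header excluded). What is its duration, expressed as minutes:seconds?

69:23

Byte rate = 192,000 × 2 × 8 = 3,072,000 bytes/s.
Duration = 12,788,736,000 / 3,072,000 = 4,163 s.
4,163 s = 69:23.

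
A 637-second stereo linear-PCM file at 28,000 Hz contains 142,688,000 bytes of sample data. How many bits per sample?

Bytes per sample = 142,688,000 / (28,000 × 637 × 2) = 142,688,000 / 35,672,000 = 4.
Bit depth = 4 × 8 = 32 bits.

32 bits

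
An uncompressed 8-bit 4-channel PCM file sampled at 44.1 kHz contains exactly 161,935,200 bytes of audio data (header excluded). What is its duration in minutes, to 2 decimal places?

Byte rate = 44,100 × 1 × 4 = 176,400 bytes/s.
Duration = 161,935,200 / 176,400 = 918 s.
918 s / 60 = 15.30 minutes.

15.30 minutes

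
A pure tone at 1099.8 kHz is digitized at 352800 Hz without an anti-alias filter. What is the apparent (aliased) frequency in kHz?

41.4 kHz

Nyquist = 352,800/2 = 176,400 Hz; 1,099,800 Hz exceeds it.
Alias = |1,099,800 − 3×352,800| = |1,099,800 − 1,058,400| = 41,400 Hz = 41.4 kHz.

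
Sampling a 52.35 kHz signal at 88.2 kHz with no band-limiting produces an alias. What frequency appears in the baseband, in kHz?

35.85 kHz

Nyquist = 88,200/2 = 44,100 Hz; 52,350 Hz exceeds it.
Alias = |52,350 − 1×88,200| = |52,350 − 88,200| = 35,850 Hz = 35.85 kHz.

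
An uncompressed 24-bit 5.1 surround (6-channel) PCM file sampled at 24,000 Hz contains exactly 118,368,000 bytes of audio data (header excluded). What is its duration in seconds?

Byte rate = 24,000 × 3 × 6 = 432,000 bytes/s.
Duration = 118,368,000 / 432,000 = 274 s.

274 seconds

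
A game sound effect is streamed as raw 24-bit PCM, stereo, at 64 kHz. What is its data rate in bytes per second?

384,000 bytes/s

Bit rate = 64,000 × 24 × 2 = 3,072,000 bits/s.
3,072,000 / 8 = 384,000 bytes/s.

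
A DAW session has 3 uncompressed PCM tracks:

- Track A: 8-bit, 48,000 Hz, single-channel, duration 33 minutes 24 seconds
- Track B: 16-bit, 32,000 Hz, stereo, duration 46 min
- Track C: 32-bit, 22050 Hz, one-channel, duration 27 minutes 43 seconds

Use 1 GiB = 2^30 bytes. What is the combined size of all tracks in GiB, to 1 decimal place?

0.6 GiB

Track A: 33 minutes 24 seconds = 2,004 s; 48,000 × 2,004 × 1 × 1 = 96,192,000 bytes.
Track B: 46 min = 2,760 s; 32,000 × 2,760 × 2 × 2 = 353,280,000 bytes.
Track C: 27 minutes 43 seconds = 1,663 s; 22,050 × 1,663 × 4 × 1 = 146,676,600 bytes.
Total = 596,148,600 bytes = 0.6 GiB.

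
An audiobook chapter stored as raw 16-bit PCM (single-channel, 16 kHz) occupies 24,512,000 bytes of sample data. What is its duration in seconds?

766 seconds

Byte rate = 16,000 × 2 × 1 = 32,000 bytes/s.
Duration = 24,512,000 / 32,000 = 766 s.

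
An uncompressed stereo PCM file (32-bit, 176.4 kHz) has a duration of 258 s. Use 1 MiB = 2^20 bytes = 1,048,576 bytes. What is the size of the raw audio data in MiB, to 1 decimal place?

347.2 MiB

Bytes = 176,400 samples/s × 258 s × 4 bytes/sample × 2 ch = 364,089,600 bytes.
364,089,600 / 1,048,576 = 347.2 MiB.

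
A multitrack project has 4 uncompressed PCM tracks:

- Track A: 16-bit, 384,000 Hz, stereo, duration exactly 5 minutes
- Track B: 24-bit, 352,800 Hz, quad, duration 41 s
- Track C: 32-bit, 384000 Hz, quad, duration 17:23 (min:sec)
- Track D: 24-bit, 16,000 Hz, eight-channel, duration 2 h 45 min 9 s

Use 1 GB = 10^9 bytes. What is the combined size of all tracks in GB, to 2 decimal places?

Track A: exactly 5 minutes = 300 s; 384,000 × 300 × 2 × 2 = 460,800,000 bytes.
Track B: 352,800 × 41 × 3 × 4 = 173,577,600 bytes.
Track C: 17:23 (min:sec) = 1,043 s; 384,000 × 1,043 × 4 × 4 = 6,408,192,000 bytes.
Track D: 2 h 45 min 9 s = 9,909 s; 16,000 × 9,909 × 3 × 8 = 3,805,056,000 bytes.
Total = 10,847,625,600 bytes = 10.85 GB.

10.85 GB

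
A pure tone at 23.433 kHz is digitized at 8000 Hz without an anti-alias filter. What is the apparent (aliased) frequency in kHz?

0.567 kHz

Nyquist = 8,000/2 = 4,000 Hz; 23,433 Hz exceeds it.
Alias = |23,433 − 3×8,000| = |23,433 − 24,000| = 567 Hz = 0.567 kHz.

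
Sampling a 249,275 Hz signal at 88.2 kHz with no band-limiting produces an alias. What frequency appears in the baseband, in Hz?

Nyquist = 88,200/2 = 44,100 Hz; 249,275 Hz exceeds it.
Alias = |249,275 − 3×88,200| = |249,275 − 264,600| = 15,325 Hz.

15,325 Hz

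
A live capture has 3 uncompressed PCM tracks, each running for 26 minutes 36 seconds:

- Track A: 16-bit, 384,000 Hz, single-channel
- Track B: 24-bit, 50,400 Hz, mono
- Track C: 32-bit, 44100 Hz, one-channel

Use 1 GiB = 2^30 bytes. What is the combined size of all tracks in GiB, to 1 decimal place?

26 minutes 36 seconds = 1,596 s.
Track A: 384,000 × 1,596 × 2 × 1 = 1,225,728,000 bytes.
Track B: 50,400 × 1,596 × 3 × 1 = 241,315,200 bytes.
Track C: 44,100 × 1,596 × 4 × 1 = 281,534,400 bytes.
Total = 1,748,577,600 bytes = 1.6 GiB.

1.6 GiB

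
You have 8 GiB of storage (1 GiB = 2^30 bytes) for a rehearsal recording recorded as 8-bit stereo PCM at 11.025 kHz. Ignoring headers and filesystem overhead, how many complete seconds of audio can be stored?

Uncompressed byte rate = 11,025 × 1 × 2 = 22,050 bytes/s.
Capacity = 8 × 1,073,741,824 = 8,589,934,592 bytes.
8,589,934,592 / 22,050 ≈ 389566.19 s → 389,566 seconds.

389,566 seconds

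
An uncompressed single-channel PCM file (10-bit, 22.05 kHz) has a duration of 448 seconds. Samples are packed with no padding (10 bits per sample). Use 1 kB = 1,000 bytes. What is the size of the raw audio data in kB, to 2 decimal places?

Bits = 22,050 × 448 × 10 × 1 = 98,784,000 bits = 12,348,000 bytes.
12,348,000 / 1,000 = 12348.00 kB.

12348.00 kB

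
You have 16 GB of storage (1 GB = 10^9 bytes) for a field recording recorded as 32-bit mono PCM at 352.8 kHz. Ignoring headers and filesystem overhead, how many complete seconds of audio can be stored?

Uncompressed byte rate = 352,800 × 4 × 1 = 1,411,200 bytes/s.
Capacity = 16 × 1,000,000,000 = 16,000,000,000 bytes.
16,000,000,000 / 1,411,200 ≈ 11337.87 s → 11,337 seconds.

11,337 seconds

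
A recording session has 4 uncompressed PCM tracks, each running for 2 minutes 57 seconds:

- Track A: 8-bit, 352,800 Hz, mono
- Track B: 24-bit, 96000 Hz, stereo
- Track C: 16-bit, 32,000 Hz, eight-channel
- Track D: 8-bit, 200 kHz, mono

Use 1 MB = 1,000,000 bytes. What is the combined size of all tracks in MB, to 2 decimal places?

290.42 MB

2 minutes 57 seconds = 177 s.
Track A: 352,800 × 177 × 1 × 1 = 62,445,600 bytes.
Track B: 96,000 × 177 × 3 × 2 = 101,952,000 bytes.
Track C: 32,000 × 177 × 2 × 8 = 90,624,000 bytes.
Track D: 200,000 × 177 × 1 × 1 = 35,400,000 bytes.
Total = 290,421,600 bytes = 290.42 MB.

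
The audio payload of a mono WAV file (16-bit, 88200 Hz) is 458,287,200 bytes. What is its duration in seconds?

2,598 seconds

Byte rate = 88,200 × 2 × 1 = 176,400 bytes/s.
Duration = 458,287,200 / 176,400 = 2,598 s.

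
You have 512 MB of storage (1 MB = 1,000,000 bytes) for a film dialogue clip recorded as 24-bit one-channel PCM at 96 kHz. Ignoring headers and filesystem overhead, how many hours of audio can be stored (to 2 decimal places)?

0.49 hours

Uncompressed byte rate = 96,000 × 3 × 1 = 288,000 bytes/s.
Capacity = 512 × 1,000,000 = 512,000,000 bytes.
512,000,000 / 288,000 ≈ 1777.78 s → 0.49 hours.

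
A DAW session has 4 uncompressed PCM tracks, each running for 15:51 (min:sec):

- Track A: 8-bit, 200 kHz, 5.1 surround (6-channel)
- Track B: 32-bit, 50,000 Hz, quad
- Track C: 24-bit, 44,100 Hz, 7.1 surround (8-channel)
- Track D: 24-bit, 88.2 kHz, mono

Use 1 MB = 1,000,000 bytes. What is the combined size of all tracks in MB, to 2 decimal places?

3160.17 MB

15:51 (min:sec) = 951 s.
Track A: 200,000 × 951 × 1 × 6 = 1,141,200,000 bytes.
Track B: 50,000 × 951 × 4 × 4 = 760,800,000 bytes.
Track C: 44,100 × 951 × 3 × 8 = 1,006,538,400 bytes.
Track D: 88,200 × 951 × 3 × 1 = 251,634,600 bytes.
Total = 3,160,173,000 bytes = 3160.17 MB.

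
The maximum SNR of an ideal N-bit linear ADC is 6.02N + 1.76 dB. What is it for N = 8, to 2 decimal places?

49.92 dB

6.02 × 8 + 1.76 = 49.92 dB.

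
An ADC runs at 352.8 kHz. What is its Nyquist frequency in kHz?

Nyquist frequency = sample rate / 2 = 352,800 / 2 = 176.4 kHz.

176.4 kHz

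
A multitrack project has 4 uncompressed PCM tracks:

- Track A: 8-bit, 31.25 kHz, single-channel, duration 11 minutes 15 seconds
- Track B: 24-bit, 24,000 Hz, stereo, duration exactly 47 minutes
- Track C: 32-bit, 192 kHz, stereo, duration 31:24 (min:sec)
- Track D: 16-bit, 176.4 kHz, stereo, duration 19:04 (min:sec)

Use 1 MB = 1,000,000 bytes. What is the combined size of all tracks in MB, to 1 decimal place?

Track A: 11 minutes 15 seconds = 675 s; 31,250 × 675 × 1 × 1 = 21,093,750 bytes.
Track B: exactly 47 minutes = 2,820 s; 24,000 × 2,820 × 3 × 2 = 406,080,000 bytes.
Track C: 31:24 (min:sec) = 1,884 s; 192,000 × 1,884 × 4 × 2 = 2,893,824,000 bytes.
Track D: 19:04 (min:sec) = 1,144 s; 176,400 × 1,144 × 2 × 2 = 807,206,400 bytes.
Total = 4,128,204,150 bytes = 4128.2 MB.

4128.2 MB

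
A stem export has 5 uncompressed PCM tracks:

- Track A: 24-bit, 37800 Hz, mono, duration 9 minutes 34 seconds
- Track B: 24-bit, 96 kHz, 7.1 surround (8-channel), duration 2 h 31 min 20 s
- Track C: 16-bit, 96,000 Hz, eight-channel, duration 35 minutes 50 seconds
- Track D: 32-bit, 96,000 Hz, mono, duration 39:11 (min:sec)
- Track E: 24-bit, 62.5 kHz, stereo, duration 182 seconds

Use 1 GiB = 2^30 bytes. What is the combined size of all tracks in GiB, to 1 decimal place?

23.5 GiB

Track A: 9 minutes 34 seconds = 574 s; 37,800 × 574 × 3 × 1 = 65,091,600 bytes.
Track B: 2 h 31 min 20 s = 9,080 s; 96,000 × 9,080 × 3 × 8 = 20,920,320,000 bytes.
Track C: 35 minutes 50 seconds = 2,150 s; 96,000 × 2,150 × 2 × 8 = 3,302,400,000 bytes.
Track D: 39:11 (min:sec) = 2,351 s; 96,000 × 2,351 × 4 × 1 = 902,784,000 bytes.
Track E: 62,500 × 182 × 3 × 2 = 68,250,000 bytes.
Total = 25,258,845,600 bytes = 23.5 GiB.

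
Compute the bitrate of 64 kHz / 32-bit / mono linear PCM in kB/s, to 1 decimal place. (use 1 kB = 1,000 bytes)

256.0 kB/s

Bit rate = 64,000 × 32 × 1 = 2,048,000 bits/s.
2,048,000 / 8 = 256,000 B/s = 256.0 kB/s.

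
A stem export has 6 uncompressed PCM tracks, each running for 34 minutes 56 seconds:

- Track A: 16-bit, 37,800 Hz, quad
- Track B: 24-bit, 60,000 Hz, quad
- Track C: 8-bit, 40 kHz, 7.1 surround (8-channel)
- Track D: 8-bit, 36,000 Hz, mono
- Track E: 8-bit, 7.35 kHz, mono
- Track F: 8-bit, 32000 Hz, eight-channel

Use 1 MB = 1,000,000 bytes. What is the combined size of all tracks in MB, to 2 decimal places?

3441.11 MB

34 minutes 56 seconds = 2,096 s.
Track A: 37,800 × 2,096 × 2 × 4 = 633,830,400 bytes.
Track B: 60,000 × 2,096 × 3 × 4 = 1,509,120,000 bytes.
Track C: 40,000 × 2,096 × 1 × 8 = 670,720,000 bytes.
Track D: 36,000 × 2,096 × 1 × 1 = 75,456,000 bytes.
Track E: 7,350 × 2,096 × 1 × 1 = 15,405,600 bytes.
Track F: 32,000 × 2,096 × 1 × 8 = 536,576,000 bytes.
Total = 3,441,108,000 bytes = 3441.11 MB.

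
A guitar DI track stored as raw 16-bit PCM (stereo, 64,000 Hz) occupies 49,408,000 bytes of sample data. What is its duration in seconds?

Byte rate = 64,000 × 2 × 2 = 256,000 bytes/s.
Duration = 49,408,000 / 256,000 = 193 s.

193 seconds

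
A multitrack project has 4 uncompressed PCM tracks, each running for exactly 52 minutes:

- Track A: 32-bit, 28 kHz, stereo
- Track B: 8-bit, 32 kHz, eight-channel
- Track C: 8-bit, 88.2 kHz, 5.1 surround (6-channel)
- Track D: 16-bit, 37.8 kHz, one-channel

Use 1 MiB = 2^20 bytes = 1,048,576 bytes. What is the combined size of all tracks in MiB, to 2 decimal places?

exactly 52 minutes = 3,120 s.
Track A: 28,000 × 3,120 × 4 × 2 = 698,880,000 bytes.
Track B: 32,000 × 3,120 × 1 × 8 = 798,720,000 bytes.
Track C: 88,200 × 3,120 × 1 × 6 = 1,651,104,000 bytes.
Track D: 37,800 × 3,120 × 2 × 1 = 235,872,000 bytes.
Total = 3,384,576,000 bytes = 3227.78 MiB.

3227.78 MiB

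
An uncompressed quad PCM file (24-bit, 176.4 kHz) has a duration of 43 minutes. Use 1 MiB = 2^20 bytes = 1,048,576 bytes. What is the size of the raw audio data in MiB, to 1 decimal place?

Duration = 43 minutes = 2,580 s.
Bytes = 176,400 samples/s × 2,580 s × 3 bytes/sample × 4 ch = 5,461,344,000 bytes.
5,461,344,000 / 1,048,576 = 5208.3 MiB.

5208.3 MiB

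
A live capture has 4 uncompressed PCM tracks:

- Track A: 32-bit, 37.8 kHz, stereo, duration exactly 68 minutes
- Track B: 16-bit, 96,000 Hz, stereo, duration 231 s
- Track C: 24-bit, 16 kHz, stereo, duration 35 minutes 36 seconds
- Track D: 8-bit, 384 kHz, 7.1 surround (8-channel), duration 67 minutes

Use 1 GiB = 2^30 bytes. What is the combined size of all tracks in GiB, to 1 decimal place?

Track A: exactly 68 minutes = 4,080 s; 37,800 × 4,080 × 4 × 2 = 1,233,792,000 bytes.
Track B: 96,000 × 231 × 2 × 2 = 88,704,000 bytes.
Track C: 35 minutes 36 seconds = 2,136 s; 16,000 × 2,136 × 3 × 2 = 205,056,000 bytes.
Track D: 67 minutes = 4,020 s; 384,000 × 4,020 × 1 × 8 = 12,349,440,000 bytes.
Total = 13,876,992,000 bytes = 12.9 GiB.

12.9 GiB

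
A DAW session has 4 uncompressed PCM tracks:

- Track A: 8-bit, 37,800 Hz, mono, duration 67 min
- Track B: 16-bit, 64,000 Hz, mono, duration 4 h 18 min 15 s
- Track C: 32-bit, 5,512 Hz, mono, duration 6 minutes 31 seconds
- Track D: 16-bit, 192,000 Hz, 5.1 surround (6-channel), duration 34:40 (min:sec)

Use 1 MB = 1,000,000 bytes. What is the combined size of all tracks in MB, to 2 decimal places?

6936.26 MB

Track A: 67 min = 4,020 s; 37,800 × 4,020 × 1 × 1 = 151,956,000 bytes.
Track B: 4 h 18 min 15 s = 15,495 s; 64,000 × 15,495 × 2 × 1 = 1,983,360,000 bytes.
Track C: 6 minutes 31 seconds = 391 s; 5,512 × 391 × 4 × 1 = 8,620,768 bytes.
Track D: 34:40 (min:sec) = 2,080 s; 192,000 × 2,080 × 2 × 6 = 4,792,320,000 bytes.
Total = 6,936,256,768 bytes = 6936.26 MB.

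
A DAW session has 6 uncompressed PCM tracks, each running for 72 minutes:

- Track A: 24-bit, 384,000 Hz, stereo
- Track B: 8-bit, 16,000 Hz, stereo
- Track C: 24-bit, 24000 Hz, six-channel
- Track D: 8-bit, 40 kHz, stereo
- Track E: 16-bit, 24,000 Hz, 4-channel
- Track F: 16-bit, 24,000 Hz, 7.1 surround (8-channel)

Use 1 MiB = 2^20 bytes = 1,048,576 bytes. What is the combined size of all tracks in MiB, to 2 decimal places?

72 minutes = 4,320 s.
Track A: 384,000 × 4,320 × 3 × 2 = 9,953,280,000 bytes.
Track B: 16,000 × 4,320 × 1 × 2 = 138,240,000 bytes.
Track C: 24,000 × 4,320 × 3 × 6 = 1,866,240,000 bytes.
Track D: 40,000 × 4,320 × 1 × 2 = 345,600,000 bytes.
Track E: 24,000 × 4,320 × 2 × 4 = 829,440,000 bytes.
Track F: 24,000 × 4,320 × 2 × 8 = 1,658,880,000 bytes.
Total = 14,791,680,000 bytes = 14106.45 MiB.

14106.45 MiB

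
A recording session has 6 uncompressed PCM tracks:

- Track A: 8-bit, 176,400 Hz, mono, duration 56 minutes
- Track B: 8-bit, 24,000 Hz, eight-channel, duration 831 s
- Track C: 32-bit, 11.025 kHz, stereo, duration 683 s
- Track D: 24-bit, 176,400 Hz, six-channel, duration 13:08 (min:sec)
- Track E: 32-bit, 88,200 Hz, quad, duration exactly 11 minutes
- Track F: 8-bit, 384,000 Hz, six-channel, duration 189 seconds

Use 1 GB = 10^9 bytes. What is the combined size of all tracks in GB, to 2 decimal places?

Track A: 56 minutes = 3,360 s; 176,400 × 3,360 × 1 × 1 = 592,704,000 bytes.
Track B: 24,000 × 831 × 1 × 8 = 159,552,000 bytes.
Track C: 11,025 × 683 × 4 × 2 = 60,240,600 bytes.
Track D: 13:08 (min:sec) = 788 s; 176,400 × 788 × 3 × 6 = 2,502,057,600 bytes.
Track E: exactly 11 minutes = 660 s; 88,200 × 660 × 4 × 4 = 931,392,000 bytes.
Track F: 384,000 × 189 × 1 × 6 = 435,456,000 bytes.
Total = 4,681,402,200 bytes = 4.68 GB.

4.68 GB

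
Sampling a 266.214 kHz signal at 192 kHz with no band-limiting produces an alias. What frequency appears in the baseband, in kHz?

74.214 kHz

Nyquist = 192,000/2 = 96,000 Hz; 266,214 Hz exceeds it.
Alias = |266,214 − 1×192,000| = |266,214 − 192,000| = 74,214 Hz = 74.214 kHz.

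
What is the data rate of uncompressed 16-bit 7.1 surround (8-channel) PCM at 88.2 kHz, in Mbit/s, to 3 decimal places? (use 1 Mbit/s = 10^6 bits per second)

Bit rate = 88,200 × 16 × 8 = 11,289,600 bits/s.
= 11.290 Mbit/s.

11.290 Mbit/s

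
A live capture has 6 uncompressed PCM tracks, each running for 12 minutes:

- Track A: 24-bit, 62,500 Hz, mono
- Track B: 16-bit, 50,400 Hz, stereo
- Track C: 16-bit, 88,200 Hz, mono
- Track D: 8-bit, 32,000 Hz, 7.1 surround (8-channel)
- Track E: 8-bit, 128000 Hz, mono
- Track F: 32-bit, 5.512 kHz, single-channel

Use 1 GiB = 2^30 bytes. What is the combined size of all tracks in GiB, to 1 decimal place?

12 minutes = 720 s.
Track A: 62,500 × 720 × 3 × 1 = 135,000,000 bytes.
Track B: 50,400 × 720 × 2 × 2 = 145,152,000 bytes.
Track C: 88,200 × 720 × 2 × 1 = 127,008,000 bytes.
Track D: 32,000 × 720 × 1 × 8 = 184,320,000 bytes.
Track E: 128,000 × 720 × 1 × 1 = 92,160,000 bytes.
Track F: 5,512 × 720 × 4 × 1 = 15,874,560 bytes.
Total = 699,514,560 bytes = 0.7 GiB.

0.7 GiB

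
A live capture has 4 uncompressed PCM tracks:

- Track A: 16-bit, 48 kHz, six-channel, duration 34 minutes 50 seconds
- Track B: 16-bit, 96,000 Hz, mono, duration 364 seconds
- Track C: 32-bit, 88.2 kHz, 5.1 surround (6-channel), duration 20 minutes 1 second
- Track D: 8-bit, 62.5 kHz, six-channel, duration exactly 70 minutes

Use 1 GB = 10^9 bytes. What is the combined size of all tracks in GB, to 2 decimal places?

Track A: 34 minutes 50 seconds = 2,090 s; 48,000 × 2,090 × 2 × 6 = 1,203,840,000 bytes.
Track B: 96,000 × 364 × 2 × 1 = 69,888,000 bytes.
Track C: 20 minutes 1 second = 1,201 s; 88,200 × 1,201 × 4 × 6 = 2,542,276,800 bytes.
Track D: exactly 70 minutes = 4,200 s; 62,500 × 4,200 × 1 × 6 = 1,575,000,000 bytes.
Total = 5,391,004,800 bytes = 5.39 GB.

5.39 GB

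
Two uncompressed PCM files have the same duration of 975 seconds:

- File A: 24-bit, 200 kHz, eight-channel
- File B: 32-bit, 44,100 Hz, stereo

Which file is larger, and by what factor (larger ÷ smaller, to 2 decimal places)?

File A, by a factor of 13.61

File A: 200,000 × 3 × 8 = 4,800,000 bytes/s.
File B: 44,100 × 4 × 2 = 352,800 bytes/s.
File A is larger; ratio = 4,680,000,000 / 343,980,000 = 13.61.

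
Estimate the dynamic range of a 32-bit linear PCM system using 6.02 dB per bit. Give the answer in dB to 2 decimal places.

192.64 dB

32 × 6.02 = 192.64 dB.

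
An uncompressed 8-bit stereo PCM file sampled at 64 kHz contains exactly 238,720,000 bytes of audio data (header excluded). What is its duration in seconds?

1,865 seconds

Byte rate = 64,000 × 1 × 2 = 128,000 bytes/s.
Duration = 238,720,000 / 128,000 = 1,865 s.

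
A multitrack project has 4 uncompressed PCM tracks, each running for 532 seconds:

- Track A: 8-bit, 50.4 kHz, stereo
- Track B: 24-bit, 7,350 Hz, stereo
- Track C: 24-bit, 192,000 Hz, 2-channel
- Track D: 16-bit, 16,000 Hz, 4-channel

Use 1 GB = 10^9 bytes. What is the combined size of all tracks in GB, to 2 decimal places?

Track A: 50,400 × 532 × 1 × 2 = 53,625,600 bytes.
Track B: 7,350 × 532 × 3 × 2 = 23,461,200 bytes.
Track C: 192,000 × 532 × 3 × 2 = 612,864,000 bytes.
Track D: 16,000 × 532 × 2 × 4 = 68,096,000 bytes.
Total = 758,046,800 bytes = 0.76 GB.

0.76 GB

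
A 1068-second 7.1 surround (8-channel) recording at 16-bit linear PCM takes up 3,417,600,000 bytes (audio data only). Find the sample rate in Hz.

200,000 Hz

Bytes = sample_rate × seconds × bytes_per_sample × channels.
sample_rate = 3,417,600,000 / (1,068 × 2 × 8) = 3,417,600,000 / 17,088 = 200,000 Hz.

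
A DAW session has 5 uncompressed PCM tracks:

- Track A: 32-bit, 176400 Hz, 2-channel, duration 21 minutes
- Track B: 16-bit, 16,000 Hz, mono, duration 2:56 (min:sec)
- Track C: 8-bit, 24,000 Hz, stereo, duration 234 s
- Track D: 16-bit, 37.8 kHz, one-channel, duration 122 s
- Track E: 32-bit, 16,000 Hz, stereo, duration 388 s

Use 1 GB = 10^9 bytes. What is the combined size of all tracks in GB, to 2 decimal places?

Track A: 21 minutes = 1,260 s; 176,400 × 1,260 × 4 × 2 = 1,778,112,000 bytes.
Track B: 2:56 (min:sec) = 176 s; 16,000 × 176 × 2 × 1 = 5,632,000 bytes.
Track C: 24,000 × 234 × 1 × 2 = 11,232,000 bytes.
Track D: 37,800 × 122 × 2 × 1 = 9,223,200 bytes.
Track E: 16,000 × 388 × 4 × 2 = 49,664,000 bytes.
Total = 1,853,863,200 bytes = 1.85 GB.

1.85 GB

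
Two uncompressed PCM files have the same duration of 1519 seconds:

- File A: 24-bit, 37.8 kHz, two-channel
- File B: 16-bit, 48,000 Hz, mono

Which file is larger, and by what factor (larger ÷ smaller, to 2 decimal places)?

File A, by a factor of 2.36

File A: 37,800 × 3 × 2 = 226,800 bytes/s.
File B: 48,000 × 2 × 1 = 96,000 bytes/s.
File A is larger; ratio = 344,509,200 / 145,824,000 = 2.36.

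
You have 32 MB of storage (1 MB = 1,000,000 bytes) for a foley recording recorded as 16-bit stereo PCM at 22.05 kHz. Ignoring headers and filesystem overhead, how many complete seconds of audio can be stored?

362 seconds

Uncompressed byte rate = 22,050 × 2 × 2 = 88,200 bytes/s.
Capacity = 32 × 1,000,000 = 32,000,000 bytes.
32,000,000 / 88,200 ≈ 362.81 s → 362 seconds.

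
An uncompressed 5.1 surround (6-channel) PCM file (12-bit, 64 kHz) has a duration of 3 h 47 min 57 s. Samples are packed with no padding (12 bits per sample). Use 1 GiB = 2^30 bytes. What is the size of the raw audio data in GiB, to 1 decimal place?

7.3 GiB

Duration = 3 h 47 min 57 s = 13,677 s.
Bits = 64,000 × 13,677 × 12 × 6 = 63,023,616,000 bits = 7,877,952,000 bytes.
7,877,952,000 / 1,073,741,824 = 7.3 GiB.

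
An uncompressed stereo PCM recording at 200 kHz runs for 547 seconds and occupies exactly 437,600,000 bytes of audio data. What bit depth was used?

Bytes per sample = 437,600,000 / (200,000 × 547 × 2) = 437,600,000 / 218,800,000 = 2.
Bit depth = 2 × 8 = 16 bits.

16 bits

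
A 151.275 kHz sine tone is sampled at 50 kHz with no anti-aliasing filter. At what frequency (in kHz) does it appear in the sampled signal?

Nyquist = 50,000/2 = 25,000 Hz; 151,275 Hz exceeds it.
Alias = |151,275 − 3×50,000| = |151,275 − 150,000| = 1,275 Hz = 1.275 kHz.

1.275 kHz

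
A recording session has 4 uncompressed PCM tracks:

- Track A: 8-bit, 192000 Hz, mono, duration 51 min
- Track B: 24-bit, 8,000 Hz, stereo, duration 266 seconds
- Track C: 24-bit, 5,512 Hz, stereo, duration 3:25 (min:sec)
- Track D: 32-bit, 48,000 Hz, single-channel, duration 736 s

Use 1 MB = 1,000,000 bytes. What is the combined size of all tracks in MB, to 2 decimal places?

Track A: 51 min = 3,060 s; 192,000 × 3,060 × 1 × 1 = 587,520,000 bytes.
Track B: 8,000 × 266 × 3 × 2 = 12,768,000 bytes.
Track C: 3:25 (min:sec) = 205 s; 5,512 × 205 × 3 × 2 = 6,779,760 bytes.
Track D: 48,000 × 736 × 4 × 1 = 141,312,000 bytes.
Total = 748,379,760 bytes = 748.38 MB.

748.38 MB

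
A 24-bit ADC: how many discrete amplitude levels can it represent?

2^24 = 16,777,216.

16,777,216 levels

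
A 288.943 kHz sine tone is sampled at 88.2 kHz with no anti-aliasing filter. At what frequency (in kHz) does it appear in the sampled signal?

Nyquist = 88,200/2 = 44,100 Hz; 288,943 Hz exceeds it.
Alias = |288,943 − 3×88,200| = |288,943 − 264,600| = 24,343 Hz = 24.343 kHz.

24.343 kHz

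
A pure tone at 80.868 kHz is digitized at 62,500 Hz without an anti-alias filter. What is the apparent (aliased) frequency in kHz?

18.368 kHz

Nyquist = 62,500/2 = 31,250 Hz; 80,868 Hz exceeds it.
Alias = |80,868 − 1×62,500| = |80,868 − 62,500| = 18,368 Hz = 18.368 kHz.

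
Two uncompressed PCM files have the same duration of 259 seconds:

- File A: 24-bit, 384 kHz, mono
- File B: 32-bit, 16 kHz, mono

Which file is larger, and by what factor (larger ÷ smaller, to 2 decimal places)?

File A, by a factor of 18.00

File A: 384,000 × 3 × 1 = 1,152,000 bytes/s.
File B: 16,000 × 4 × 1 = 64,000 bytes/s.
File A is larger; ratio = 298,368,000 / 16,576,000 = 18.00.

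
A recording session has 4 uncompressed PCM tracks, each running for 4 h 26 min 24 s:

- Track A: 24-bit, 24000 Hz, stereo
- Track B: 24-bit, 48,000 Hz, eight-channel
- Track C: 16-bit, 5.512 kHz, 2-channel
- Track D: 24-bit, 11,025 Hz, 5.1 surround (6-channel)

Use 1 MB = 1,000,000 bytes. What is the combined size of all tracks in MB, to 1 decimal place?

4 h 26 min 24 s = 15,984 s.
Track A: 24,000 × 15,984 × 3 × 2 = 2,301,696,000 bytes.
Track B: 48,000 × 15,984 × 3 × 8 = 18,413,568,000 bytes.
Track C: 5,512 × 15,984 × 2 × 2 = 352,415,232 bytes.
Track D: 11,025 × 15,984 × 3 × 6 = 3,172,024,800 bytes.
Total = 24,239,704,032 bytes = 24239.7 MB.

24239.7 MB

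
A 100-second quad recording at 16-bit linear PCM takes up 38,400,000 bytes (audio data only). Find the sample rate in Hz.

48,000 Hz

Bytes = sample_rate × seconds × bytes_per_sample × channels.
sample_rate = 38,400,000 / (100 × 2 × 4) = 38,400,000 / 800 = 48,000 Hz.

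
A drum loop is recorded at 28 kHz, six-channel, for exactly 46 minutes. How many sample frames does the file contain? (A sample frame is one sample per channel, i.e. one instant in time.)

exactly 46 minutes = 2,760 s.
28,000 samples/s × 2,760 s = 77,280,000 frames.

77,280,000 sample frames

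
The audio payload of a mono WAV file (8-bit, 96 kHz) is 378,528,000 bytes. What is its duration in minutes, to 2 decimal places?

Byte rate = 96,000 × 1 × 1 = 96,000 bytes/s.
Duration = 378,528,000 / 96,000 = 3,943 s.
3,943 s / 60 = 65.72 minutes.

65.72 minutes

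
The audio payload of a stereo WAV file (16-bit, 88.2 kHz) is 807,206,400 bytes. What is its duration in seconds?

Byte rate = 88,200 × 2 × 2 = 352,800 bytes/s.
Duration = 807,206,400 / 352,800 = 2,288 s.

2,288 seconds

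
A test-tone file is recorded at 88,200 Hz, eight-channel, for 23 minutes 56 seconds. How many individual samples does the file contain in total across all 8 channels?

1,013,241,600 samples

23 minutes 56 seconds = 1,436 s.
88,200 × 1,436 s × 8 ch = 1,013,241,600 samples.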